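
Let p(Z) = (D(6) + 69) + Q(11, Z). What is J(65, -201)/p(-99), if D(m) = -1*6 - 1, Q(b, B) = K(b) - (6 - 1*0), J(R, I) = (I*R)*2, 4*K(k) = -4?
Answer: -5226/11 ≈ -475.09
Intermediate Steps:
K(k) = -1 (K(k) = (1/4)*(-4) = -1)
J(R, I) = 2*I*R
Q(b, B) = -7 (Q(b, B) = -1 - (6 - 1*0) = -1 - (6 + 0) = -1 - 1*6 = -1 - 6 = -7)
D(m) = -7 (D(m) = -6 - 1 = -7)
p(Z) = 55 (p(Z) = (-7 + 69) - 7 = 62 - 7 = 55)
J(65, -201)/p(-99) = (2*(-201)*65)/55 = -26130*1/55 = -5226/11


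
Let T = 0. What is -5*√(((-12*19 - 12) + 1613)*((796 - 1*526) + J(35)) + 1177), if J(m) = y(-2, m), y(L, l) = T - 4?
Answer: -5*√366395 ≈ -3026.5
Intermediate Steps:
y(L, l) = -4 (y(L, l) = 0 - 4 = -4)
J(m) = -4
-5*√(((-12*19 - 12) + 1613)*((796 - 1*526) + J(35)) + 1177) = -5*√(((-12*19 - 12) + 1613)*((796 - 1*526) - 4) + 1177) = -5*√(((-228 - 12) + 1613)*((796 - 526) - 4) + 1177) = -5*√((-240 + 1613)*(270 - 4) + 1177) = -5*√(1373*266 + 1177) = -5*√(365218 + 1177) = -5*√366395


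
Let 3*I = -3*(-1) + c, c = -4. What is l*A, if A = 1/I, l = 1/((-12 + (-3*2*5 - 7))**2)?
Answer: -3/2401 ≈ -0.0012495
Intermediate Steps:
l = 1/2401 (l = 1/((-12 + (-6*5 - 7))**2) = 1/((-12 + (-30 - 7))**2) = 1/((-12 - 37)**2) = 1/((-49)**2) = 1/2401 ≈ 0.00041649)
I = -1/3 (I = (-3*(-1) - 4)/3 = (3 - 4)/3 = (1/3)*(-1) = -1/3 ≈ -0.33333)
A = -3 (A = 1/(-1/3) = -3)
l*A = (1/2401)*(-3) = -3/2401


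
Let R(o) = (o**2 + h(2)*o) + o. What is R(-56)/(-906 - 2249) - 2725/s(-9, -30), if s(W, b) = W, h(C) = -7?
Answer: 8566127/28395 ≈ 301.68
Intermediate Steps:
R(o) = o**2 - 6*o (R(o) = (o**2 - 7*o) + o = o**2 - 6*o)
R(-56)/(-906 - 2249) - 2725/s(-9, -30) = (-56*(-6 - 56))/(-906 - 2249) - 2725/(-9) = -56*(-62)/(-3155) - 2725*(-1/9) = 3472*(-1/3155) + 2725/9 = -3472/3155 + 2725/9 = 8566127/28395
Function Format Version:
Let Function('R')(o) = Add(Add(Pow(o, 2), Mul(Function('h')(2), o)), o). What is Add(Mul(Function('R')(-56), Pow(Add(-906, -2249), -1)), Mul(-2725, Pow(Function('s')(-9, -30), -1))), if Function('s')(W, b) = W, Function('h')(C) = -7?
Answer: Rational(8566127, 28395) ≈ 301.68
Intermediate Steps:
Function('R')(o) = Add(Pow(o, 2), Mul(-6, o)) (Function('R')(o) = Add(Add(Pow(o, 2), Mul(-7, o)), o) = Add(Pow(o, 2), Mul(-6, o)))
Add(Mul(Function('R')(-56), Pow(Add(-906, -2249), -1)), Mul(-2725, Pow(Function('s')(-9, -30), -1))) = Add(Mul(Mul(-56, Add(-6, -56)), Pow(Add(-906, -2249), -1)), Mul(-2725, Pow(-9, -1))) = Add(Mul(Mul(-56, -62), Pow(-3155, -1)), Mul(-2725, Rational(-1, 9))) = Add(Mul(3472, Rational(-1, 3155)), Rational(2725, 9)) = Add(Rational(-3472, 3155), Rational(2725, 9)) = Rational(8566127, 28395)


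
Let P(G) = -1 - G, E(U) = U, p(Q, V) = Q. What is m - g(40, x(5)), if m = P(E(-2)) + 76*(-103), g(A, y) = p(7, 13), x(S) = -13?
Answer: -7834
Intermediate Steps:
g(A, y) = 7
m = -7827 (m = (-1 - 1*(-2)) + 76*(-103) = (-1 + 2) - 7828 = 1 - 7828 = -7827)
m - g(40, x(5)) = -7827 - 1*7 = -7827 - 7 = -7834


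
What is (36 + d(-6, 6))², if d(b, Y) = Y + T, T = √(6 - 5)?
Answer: 1849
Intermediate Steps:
T = 1 (T = √1 = 1)
d(b, Y) = 1 + Y (d(b, Y) = Y + 1 = 1 + Y)
(36 + d(-6, 6))² = (36 + (1 + 6))² = (36 + 7)² = 43² = 1849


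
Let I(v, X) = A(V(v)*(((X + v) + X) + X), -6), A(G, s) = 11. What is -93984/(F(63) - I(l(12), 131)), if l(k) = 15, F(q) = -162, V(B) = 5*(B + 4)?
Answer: 93984/173 ≈ 543.26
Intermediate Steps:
V(B) = 20 + 5*B (V(B) = 5*(4 + B) = 20 + 5*B)
I(v, X) = 11
-93984/(F(63) - I(l(12), 131)) = -93984/(-162 - 1*11) = -93984/(-162 - 11) = -93984/(-173) = -93984*(-1/173) = 93984/173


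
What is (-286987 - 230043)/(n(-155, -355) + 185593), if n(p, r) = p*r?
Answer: -258515/120309 ≈ -2.1488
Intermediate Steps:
(-286987 - 230043)/(n(-155, -355) + 185593) = (-286987 - 230043)/(-155*(-355) + 185593) = -517030/(55025 + 185593) = -517030/240618 = -517030*1/240618 = -258515/120309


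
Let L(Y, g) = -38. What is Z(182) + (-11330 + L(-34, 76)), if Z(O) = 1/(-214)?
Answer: -2432753/214 ≈ -11368.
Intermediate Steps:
Z(O) = -1/214
Z(182) + (-11330 + L(-34, 76)) = -1/214 + (-11330 - 38) = -1/214 - 11368 = -2432753/214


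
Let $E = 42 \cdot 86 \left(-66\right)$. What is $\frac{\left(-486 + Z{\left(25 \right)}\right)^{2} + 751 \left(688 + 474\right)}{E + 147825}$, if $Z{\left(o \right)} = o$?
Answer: $- \frac{1085183}{90567} \approx -11.982$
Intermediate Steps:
$E = -238392$ ($E = 3612 \left(-66\right) = -238392$)
$\frac{\left(-486 + Z{\left(25 \right)}\right)^{2} + 751 \left(688 + 474\right)}{E + 147825} = \frac{\left(-486 + 25\right)^{2} + 751 \left(688 + 474\right)}{-238392 + 147825} = \frac{\left(-461\right)^{2} + 751 \cdot 1162}{-90567} = \left(212521 + 872662\right) \left(- \frac{1}{90567}\right) = 1085183 \left(- \frac{1}{90567}\right) = - \frac{1085183}{90567}$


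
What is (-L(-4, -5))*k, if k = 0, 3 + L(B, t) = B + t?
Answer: 0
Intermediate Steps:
L(B, t) = -3 + B + t (L(B, t) = -3 + (B + t) = -3 + B + t)
(-L(-4, -5))*k = -(-3 - 4 - 5)*0 = -1*(-12)*0 = 12*0 = 0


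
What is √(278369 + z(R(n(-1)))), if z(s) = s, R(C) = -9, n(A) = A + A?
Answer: 2*√69590 ≈ 527.60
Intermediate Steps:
n(A) = 2*A
√(278369 + z(R(n(-1)))) = √(278369 - 9) = √278360 = 2*√69590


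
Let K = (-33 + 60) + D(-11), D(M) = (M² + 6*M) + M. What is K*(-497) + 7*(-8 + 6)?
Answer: -35301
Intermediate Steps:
D(M) = M² + 7*M
K = 71 (K = (-33 + 60) - 11*(7 - 11) = 27 - 11*(-4) = 27 + 44 = 71)
K*(-497) + 7*(-8 + 6) = 71*(-497) + 7*(-8 + 6) = -35287 + 7*(-2) = -35287 - 14 = -35301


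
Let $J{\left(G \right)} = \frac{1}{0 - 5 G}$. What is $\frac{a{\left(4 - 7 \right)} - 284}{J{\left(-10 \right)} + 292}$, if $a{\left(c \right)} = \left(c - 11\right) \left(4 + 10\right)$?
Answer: $- \frac{8000}{4867} \approx -1.6437$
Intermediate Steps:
$a{\left(c \right)} = -154 + 14 c$ ($a{\left(c \right)} = \left(-11 + c\right) 14 = -154 + 14 c$)
$J{\left(G \right)} = - \frac{1}{5 G}$ ($J{\left(G \right)} = \frac{1}{\left(-5\right) G} = - \frac{1}{5 G}$)
$\frac{a{\left(4 - 7 \right)} - 284}{J{\left(-10 \right)} + 292} = \frac{\left(-154 + 14 \left(4 - 7\right)\right) - 284}{- \frac{1}{5 \left(-10\right)} + 292} = \frac{\left(-154 + 14 \left(4 - 7\right)\right) - 284}{\left(- \frac{1}{5}\right) \left(- \frac{1}{10}\right) + 292} = \frac{\left(-154 + 14 \left(-3\right)\right) - 284}{\frac{1}{50} + 292} = \frac{\left(-154 - 42\right) - 284}{\frac{14601}{50}} = \left(-196 - 284\right) \frac{50}{14601} = \left(-480\right) \frac{50}{14601} = - \frac{8000}{4867}$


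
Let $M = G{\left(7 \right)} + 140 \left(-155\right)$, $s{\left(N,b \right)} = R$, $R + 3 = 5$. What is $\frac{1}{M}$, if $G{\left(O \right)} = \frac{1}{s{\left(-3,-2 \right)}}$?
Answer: $- \frac{2}{43399} \approx -4.6084 \cdot 10^{-5}$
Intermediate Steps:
$R = 2$ ($R = -3 + 5 = 2$)
$s{\left(N,b \right)} = 2$
$G{\left(O \right)} = \frac{1}{2}$
$M = - \frac{43399}{2}$ ($M = \frac{1}{2} + 140 \left(-155\right) = \frac{1}{2} - 21700 = - \frac{43399}{2} \approx -21700.0$)
$\frac{1}{M} = \frac{1}{- \frac{43399}{2}} = - \frac{2}{43399}$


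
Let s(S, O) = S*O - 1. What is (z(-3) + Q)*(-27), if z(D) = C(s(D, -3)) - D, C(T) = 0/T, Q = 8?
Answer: -297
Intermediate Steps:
s(S, O) = -1 + O*S (s(S, O) = O*S - 1 = -1 + O*S)
C(T) = 0
z(D) = -D (z(D) = 0 - D = -D)
(z(-3) + Q)*(-27) = (-1*(-3) + 8)*(-27) = (3 + 8)*(-27) = 11*(-27) = -297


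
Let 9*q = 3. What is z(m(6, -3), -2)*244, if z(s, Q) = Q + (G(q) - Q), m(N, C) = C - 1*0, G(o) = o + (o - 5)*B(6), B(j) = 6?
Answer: -20252/3 ≈ -6750.7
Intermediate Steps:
q = 1/3 (q = (1/9)*3 = 1/3 ≈ 0.33333)
G(o) = -30 + 7*o (G(o) = o + (o - 5)*6 = o + (-5 + o)*6 = o + (-30 + 6*o) = -30 + 7*o)
m(N, C) = C (m(N, C) = C + 0 = C)
z(s, Q) = -83/3 (z(s, Q) = Q + ((-30 + 7*(1/3)) - Q) = Q + ((-30 + 7/3) - Q) = Q + (-83/3 - Q) = -83/3)
z(m(6, -3), -2)*244 = -83/3*244 = -20252/3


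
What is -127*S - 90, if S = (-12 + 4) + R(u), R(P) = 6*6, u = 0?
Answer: -3646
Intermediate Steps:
R(P) = 36
S = 28 (S = (-12 + 4) + 36 = -8 + 36 = 28)
-127*S - 90 = -127*28 - 90 = -3556 - 90 = -3646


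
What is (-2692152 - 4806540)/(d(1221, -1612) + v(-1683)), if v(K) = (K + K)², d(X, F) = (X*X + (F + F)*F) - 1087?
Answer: -3749346/9008399 ≈ -0.41621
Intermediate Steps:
d(X, F) = -1087 + X² + 2*F² (d(X, F) = (X² + (2*F)*F) - 1087 = (X² + 2*F²) - 1087 = -1087 + X² + 2*F²)
v(K) = 4*K² (v(K) = (2*K)² = 4*K²)
(-2692152 - 4806540)/(d(1221, -1612) + v(-1683)) = (-2692152 - 4806540)/((-1087 + 1221² + 2*(-1612)²) + 4*(-1683)²) = -7498692/((-1087 + 1490841 + 2*2598544) + 4*2832489) = -7498692/((-1087 + 1490841 + 5197088) + 11329956) = -7498692/(6686842 + 11329956) = -7498692/18016798 = -7498692*1/18016798 = -3749346/9008399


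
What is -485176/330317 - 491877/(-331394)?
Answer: 1690919665/109465071898 ≈ 0.015447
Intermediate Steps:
-485176/330317 - 491877/(-331394) = -485176*1/330317 - 491877*(-1/331394) = -485176/330317 + 491877/331394 = 1690919665/109465071898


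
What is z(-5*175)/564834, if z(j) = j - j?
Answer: 0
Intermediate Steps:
z(j) = 0
z(-5*175)/564834 = 0/564834 = 0*(1/564834) = 0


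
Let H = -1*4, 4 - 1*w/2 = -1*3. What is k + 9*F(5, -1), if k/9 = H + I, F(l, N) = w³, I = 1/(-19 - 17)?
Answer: 98639/4 ≈ 24660.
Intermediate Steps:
I = -1/36 (I = 1/(-36) = -1/36 ≈ -0.027778)
w = 14 (w = 8 - (-2)*3 = 8 - 2*(-3) = 8 + 6 = 14)
F(l, N) = 2744 (F(l, N) = 14³ = 2744)
H = -4
k = -145/4 (k = 9*(-4 - 1/36) = 9*(-145/36) = -145/4 ≈ -36.250)
k + 9*F(5, -1) = -145/4 + 9*2744 = -145/4 + 24696 = 98639/4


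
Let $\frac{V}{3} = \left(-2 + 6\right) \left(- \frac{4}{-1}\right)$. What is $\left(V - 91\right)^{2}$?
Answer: $1849$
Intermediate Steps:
$V = 48$ ($V = 3 \left(-2 + 6\right) \left(- \frac{4}{-1}\right) = 3 \cdot 4 \left(\left(-4\right) \left(-1\right)\right) = 3 \cdot 4 \cdot 4 = 3 \cdot 16 = 48$)
$\left(V - 91\right)^{2} = \left(48 - 91\right)^{2} = \left(-43\right)^{2} = 1849$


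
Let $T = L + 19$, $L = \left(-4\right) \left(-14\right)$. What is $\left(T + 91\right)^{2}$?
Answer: $27556$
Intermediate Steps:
$L = 56$
$T = 75$ ($T = 56 + 19 = 75$)
$\left(T + 91\right)^{2} = \left(75 + 91\right)^{2} = 166^{2} = 27556$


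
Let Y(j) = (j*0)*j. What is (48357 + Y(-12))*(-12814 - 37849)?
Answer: -2449910691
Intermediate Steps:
Y(j) = 0 (Y(j) = 0*j = 0)
(48357 + Y(-12))*(-12814 - 37849) = (48357 + 0)*(-12814 - 37849) = 48357*(-50663) = -2449910691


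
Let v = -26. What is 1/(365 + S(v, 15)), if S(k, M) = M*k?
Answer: -1/25 ≈ -0.040000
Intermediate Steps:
1/(365 + S(v, 15)) = 1/(365 + 15*(-26)) = 1/(365 - 390) = 1/(-25) = -1/25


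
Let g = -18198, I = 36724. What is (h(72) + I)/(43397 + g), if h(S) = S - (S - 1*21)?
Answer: 36745/25199 ≈ 1.4582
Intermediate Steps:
h(S) = 21 (h(S) = S - (S - 21) = S - (-21 + S) = S + (21 - S) = 21)
(h(72) + I)/(43397 + g) = (21 + 36724)/(43397 - 18198) = 36745/25199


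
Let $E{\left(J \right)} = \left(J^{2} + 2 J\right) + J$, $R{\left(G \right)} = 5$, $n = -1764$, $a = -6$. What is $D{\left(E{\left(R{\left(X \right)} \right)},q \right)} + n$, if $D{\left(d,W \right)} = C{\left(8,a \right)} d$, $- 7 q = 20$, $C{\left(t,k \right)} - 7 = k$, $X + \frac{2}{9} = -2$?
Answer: $-1724$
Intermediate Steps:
$X = - \frac{20}{9}$ ($X = - \frac{2}{9} - 2 = - \frac{20}{9} \approx -2.2222$)
$C{\left(t,k \right)} = 7 + k$
$E{\left(J \right)} = J^{2} + 3 J$
$q = - \frac{20}{7}$ ($q = \left(- \frac{1}{7}\right) 20 = - \frac{20}{7} \approx -2.8571$)
$D{\left(d,W \right)} = d$ ($D{\left(d,W \right)} = \left(7 - 6\right) d = 1 d = d$)
$D{\left(E{\left(R{\left(X \right)} \right)},q \right)} + n = 5 \left(3 + 5\right) - 1764 = 5 \cdot 8 - 1764 = 40 - 1764 = -1724$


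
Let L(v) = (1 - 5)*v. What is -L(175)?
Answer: 700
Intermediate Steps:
L(v) = -4*v
-L(175) = -(-4)*175 = -1*(-700) = 700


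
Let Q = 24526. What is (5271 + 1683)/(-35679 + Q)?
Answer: -366/587 ≈ -0.62351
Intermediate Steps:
(5271 + 1683)/(-35679 + Q) = (5271 + 1683)/(-35679 + 24526) = 6954/(-11153) = 6954*(-1/11153) = -366/587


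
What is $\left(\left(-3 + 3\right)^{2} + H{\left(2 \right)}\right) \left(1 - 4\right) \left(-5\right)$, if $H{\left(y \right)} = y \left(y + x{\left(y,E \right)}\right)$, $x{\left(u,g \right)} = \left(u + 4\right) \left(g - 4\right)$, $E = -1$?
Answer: $-840$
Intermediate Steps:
$x{\left(u,g \right)} = \left(-4 + g\right) \left(4 + u\right)$ ($x{\left(u,g \right)} = \left(4 + u\right) \left(-4 + g\right) = \left(-4 + g\right) \left(4 + u\right)$)
$H{\left(y \right)} = y \left(-20 - 4 y\right)$ ($H{\left(y \right)} = y \left(y - \left(20 + 5 y\right)\right) = y \left(-20 - 4 y\right)$)
$\left(\left(-3 + 3\right)^{2} + H{\left(2 \right)}\right) \left(1 - 4\right) \left(-5\right) = \left(\left(-3 + 3\right)^{2} - 8 \left(5 + 2\right)\right) \left(1 - 4\right) \left(-5\right) = \left(0^{2} - 8 \cdot 7\right) \left(\left(-3\right) \left(-5\right)\right) = \left(0 - 56\right) 15 = \left(-56\right) 15 = -840$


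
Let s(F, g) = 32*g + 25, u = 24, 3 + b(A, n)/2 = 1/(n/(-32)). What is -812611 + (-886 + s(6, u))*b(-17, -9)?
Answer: -2438143/3 ≈ -8.1271e+5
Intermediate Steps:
b(A, n) = -6 - 64/n (b(A, n) = -6 + 2/((n/(-32))) = -6 + 2/((n*(-1/32))) = -6 + 2/((-n/32)) = -6 + 2*(-32/n) = -6 - 64/n)
s(F, g) = 25 + 32*g
-812611 + (-886 + s(6, u))*b(-17, -9) = -812611 + (-886 + (25 + 32*24))*(-6 - 64/(-9)) = -812611 + (-886 + (25 + 768))*(-6 - 64*(-⅑)) = -812611 + (-886 + 793)*(-6 + 64/9) = -812611 - 93*10/9 = -812611 - 310/3 = -2438143/3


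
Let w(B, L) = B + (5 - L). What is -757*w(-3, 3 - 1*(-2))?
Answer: 2271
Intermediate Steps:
w(B, L) = 5 + B - L
-757*w(-3, 3 - 1*(-2)) = -757*(5 - 3 - (3 - 1*(-2))) = -757*(5 - 3 - (3 + 2)) = -757*(5 - 3 - 1*5) = -757*(5 - 3 - 5) = -757*(-3) = 2271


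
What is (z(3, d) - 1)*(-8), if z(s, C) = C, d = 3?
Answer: -16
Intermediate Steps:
(z(3, d) - 1)*(-8) = (3 - 1)*(-8) = 2*(-8) = -16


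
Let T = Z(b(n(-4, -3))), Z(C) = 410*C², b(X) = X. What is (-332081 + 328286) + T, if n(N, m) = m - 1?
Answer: 2765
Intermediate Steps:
n(N, m) = -1 + m
T = 6560 (T = 410*(-1 - 3)² = 410*(-4)² = 410*16 = 6560)
(-332081 + 328286) + T = (-332081 + 328286) + 6560 = -3795 + 6560 = 2765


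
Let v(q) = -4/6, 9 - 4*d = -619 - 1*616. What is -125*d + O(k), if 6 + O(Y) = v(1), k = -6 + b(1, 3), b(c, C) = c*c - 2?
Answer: -116645/3 ≈ -38882.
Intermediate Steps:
b(c, C) = -2 + c² (b(c, C) = c² - 2 = -2 + c²)
d = 311 (d = 9/4 - (-619 - 1*616)/4 = 9/4 - (-619 - 616)/4 = 9/4 - ¼*(-1235) = 9/4 + 1235/4 = 311)
v(q) = -⅔ (v(q) = -4*⅙ = -⅔)
k = -7 (k = -6 + (-2 + 1²) = -6 + (-2 + 1) = -6 - 1 = -7)
O(Y) = -20/3 (O(Y) = -6 - ⅔ = -20/3)
-125*d + O(k) = -125*311 - 20/3 = -38875 - 20/3 = -116645/3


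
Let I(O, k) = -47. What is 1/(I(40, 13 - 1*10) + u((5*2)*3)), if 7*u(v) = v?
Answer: -7/299 ≈ -0.023411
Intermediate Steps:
u(v) = v/7
1/(I(40, 13 - 1*10) + u((5*2)*3)) = 1/(-47 + ((5*2)*3)/7) = 1/(-47 + (10*3)/7) = 1/(-47 + (⅐)*30) = 1/(-47 + 30/7) = 1/(-299/7) = -7/299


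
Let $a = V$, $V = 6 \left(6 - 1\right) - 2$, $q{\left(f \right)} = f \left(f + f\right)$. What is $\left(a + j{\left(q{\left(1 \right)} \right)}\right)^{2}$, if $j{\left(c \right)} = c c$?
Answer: $1024$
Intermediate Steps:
$q{\left(f \right)} = 2 f^{2}$ ($q{\left(f \right)} = f 2 f = 2 f^{2}$)
$j{\left(c \right)} = c^{2}$
$V = 28$ ($V = 6 \cdot 5 - 2 = 30 - 2 = 28$)
$a = 28$
$\left(a + j{\left(q{\left(1 \right)} \right)}\right)^{2} = \left(28 + \left(2 \cdot 1^{2}\right)^{2}\right)^{2} = \left(28 + \left(2 \cdot 1\right)^{2}\right)^{2} = \left(28 + 2^{2}\right)^{2} = \left(28 + 4\right)^{2} = 32^{2} = 1024$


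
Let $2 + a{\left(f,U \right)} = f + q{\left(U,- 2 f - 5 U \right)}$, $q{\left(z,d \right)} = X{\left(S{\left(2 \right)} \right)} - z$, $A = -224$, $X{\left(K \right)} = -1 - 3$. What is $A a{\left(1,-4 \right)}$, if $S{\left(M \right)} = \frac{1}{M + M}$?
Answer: $224$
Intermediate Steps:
$S{\left(M \right)} = \frac{1}{2 M}$
$X{\left(K \right)} = -4$
$q{\left(z,d \right)} = -4 - z$
$a{\left(f,U \right)} = -6 + f - U$ ($a{\left(f,U \right)} = -2 - \left(4 + U - f\right) = -6 + f - U$)
$A a{\left(1,-4 \right)} = - 224 \left(-6 + 1 - -4\right) = - 224 \left(-6 + 1 + 4\right) = \left(-224\right) \left(-1\right) = 224$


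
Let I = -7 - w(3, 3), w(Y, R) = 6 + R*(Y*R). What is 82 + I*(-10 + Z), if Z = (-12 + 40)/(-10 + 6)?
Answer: 762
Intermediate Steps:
Z = -7 (Z = 28/(-4) = 28*(-1/4) = -7)
w(Y, R) = 6 + Y*R**2 (w(Y, R) = 6 + R*(R*Y) = 6 + Y*R**2)
I = -40 (I = -7 - (6 + 3*3**2) = -7 - (6 + 3*9) = -7 - (6 + 27) = -7 - 1*33 = -7 - 33 = -40)
82 + I*(-10 + Z) = 82 - 40*(-10 - 7) = 82 - 40*(-17) = 82 + 680 = 762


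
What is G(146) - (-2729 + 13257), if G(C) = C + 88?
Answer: -10294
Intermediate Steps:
G(C) = 88 + C
G(146) - (-2729 + 13257) = (88 + 146) - (-2729 + 13257) = 234 - 1*10528 = 234 - 10528 = -10294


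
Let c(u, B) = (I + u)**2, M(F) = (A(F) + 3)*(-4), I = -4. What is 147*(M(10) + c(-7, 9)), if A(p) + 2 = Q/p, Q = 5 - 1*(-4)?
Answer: 83349/5 ≈ 16670.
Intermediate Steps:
Q = 9 (Q = 5 + 4 = 9)
A(p) = -2 + 9/p
M(F) = -4 - 36/F (M(F) = ((-2 + 9/F) + 3)*(-4) = (1 + 9/F)*(-4) = -4 - 36/F)
c(u, B) = (-4 + u)**2
147*(M(10) + c(-7, 9)) = 147*((-4 - 36/10) + (-4 - 7)**2) = 147*((-4 - 36*1/10) + (-11)**2) = 147*((-4 - 18/5) + 121) = 147*(-38/5 + 121) = 147*(567/5) = 83349/5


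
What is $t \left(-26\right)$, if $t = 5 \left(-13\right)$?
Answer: $1690$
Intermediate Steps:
$t = -65$
$t \left(-26\right) = \left(-65\right) \left(-26\right) = 1690$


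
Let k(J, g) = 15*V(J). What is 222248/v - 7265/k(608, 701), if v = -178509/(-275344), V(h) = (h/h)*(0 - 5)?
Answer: 306059724419/892545 ≈ 3.4291e+5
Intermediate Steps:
V(h) = -5 (V(h) = 1*(-5) = -5)
k(J, g) = -75 (k(J, g) = 15*(-5) = -75)
v = 178509/275344 (v = -178509*(-1/275344) = 178509/275344 ≈ 0.64831)
222248/v - 7265/k(608, 701) = 222248/(178509/275344) - 7265/(-75) = 222248*(275344/178509) - 7265*(-1/75) = 61194653312/178509 + 1453/15 = 306059724419/892545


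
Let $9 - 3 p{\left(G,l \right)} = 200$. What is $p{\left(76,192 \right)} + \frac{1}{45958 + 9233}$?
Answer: $- \frac{3513826}{55191} \approx -63.667$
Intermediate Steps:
$p{\left(G,l \right)} = - \frac{191}{3}$ ($p{\left(G,l \right)} = 3 - \frac{200}{3} = - \frac{191}{3}$)
$p{\left(76,192 \right)} + \frac{1}{45958 + 9233} = - \frac{191}{3} + \frac{1}{45958 + 9233} = - \frac{191}{3} + \frac{1}{55191} = - \frac{3513826}{55191}$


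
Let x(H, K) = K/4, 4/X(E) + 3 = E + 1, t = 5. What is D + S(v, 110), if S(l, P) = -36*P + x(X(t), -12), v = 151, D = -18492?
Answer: -22455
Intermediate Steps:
X(E) = 4/(-2 + E) (X(E) = 4/(-3 + (E + 1)) = 4/(-3 + (1 + E)) = 4/(-2 + E))
x(H, K) = K/4 (x(H, K) = K*(¼) = K/4)
S(l, P) = -3 - 36*P (S(l, P) = -36*P + (¼)*(-12) = -36*P - 3 = -3 - 36*P)
D + S(v, 110) = -18492 + (-3 - 36*110) = -18492 + (-3 - 3960) = -18492 - 3963 = -22455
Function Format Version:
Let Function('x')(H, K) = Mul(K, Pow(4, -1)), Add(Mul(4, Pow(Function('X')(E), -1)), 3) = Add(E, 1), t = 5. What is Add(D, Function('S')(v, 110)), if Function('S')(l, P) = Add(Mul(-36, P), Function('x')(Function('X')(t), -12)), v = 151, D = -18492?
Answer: -22455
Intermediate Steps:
Function('X')(E) = Mul(4, Pow(Add(-2, E), -1)) (Function('X')(E) = Mul(4, Pow(Add(-3, Add(E, 1)), -1)) = Mul(4, Pow(Add(-3, Add(1, E)), -1)) = Mul(4, Pow(Add(-2, E), -1)))
Function('x')(H, K) = Mul(Rational(1, 4), K) (Function('x')(H, K) = Mul(K, Rational(1, 4)) = Mul(Rational(1, 4), K))
Function('S')(l, P) = Add(-3, Mul(-36, P)) (Function('S')(l, P) = Add(Mul(-36, P), Mul(Rational(1, 4), -12)) = Add(Mul(-36, P), -3) = Add(-3, Mul(-36, P)))
Add(D, Function('S')(v, 110)) = Add(-18492, Add(-3, Mul(-36, 110))) = Add(-18492, Add(-3, -3960)) = Add(-18492, -3963) = -22455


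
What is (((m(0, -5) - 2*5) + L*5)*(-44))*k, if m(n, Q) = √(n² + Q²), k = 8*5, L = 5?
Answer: -35200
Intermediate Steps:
k = 40
m(n, Q) = √(Q² + n²)
(((m(0, -5) - 2*5) + L*5)*(-44))*k = (((√((-5)² + 0²) - 2*5) + 5*5)*(-44))*40 = (((√(25 + 0) - 10) + 25)*(-44))*40 = (((√25 - 10) + 25)*(-44))*40 = (((5 - 10) + 25)*(-44))*40 = ((-5 + 25)*(-44))*40 = (20*(-44))*40 = -880*40 = -35200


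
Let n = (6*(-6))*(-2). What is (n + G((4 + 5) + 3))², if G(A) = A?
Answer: 7056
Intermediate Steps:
n = 72 (n = -36*(-2) = 72)
(n + G((4 + 5) + 3))² = (72 + ((4 + 5) + 3))² = (72 + (9 + 3))² = (72 + 12)² = 84² = 7056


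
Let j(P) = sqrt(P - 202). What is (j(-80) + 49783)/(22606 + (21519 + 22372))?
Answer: 49783/66497 + I*sqrt(282)/66497 ≈ 0.74865 + 0.00025254*I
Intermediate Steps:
j(P) = sqrt(-202 + P)
(j(-80) + 49783)/(22606 + (21519 + 22372)) = (sqrt(-202 - 80) + 49783)/(22606 + (21519 + 22372)) = (sqrt(-282) + 49783)/(22606 + 43891) = (I*sqrt(282) + 49783)/66497 = (49783 + I*sqrt(282))*(1/66497) = 49783/66497 + I*sqrt(282)/66497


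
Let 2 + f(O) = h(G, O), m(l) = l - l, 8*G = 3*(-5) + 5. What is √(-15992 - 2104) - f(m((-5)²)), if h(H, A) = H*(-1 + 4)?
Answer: 23/4 + 4*I*√1131 ≈ 5.75 + 134.52*I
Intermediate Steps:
G = -5/4 (G = (3*(-5) + 5)/8 = (-15 + 5)/8 = (⅛)*(-10) = -5/4 ≈ -1.2500)
m(l) = 0
h(H, A) = 3*H (h(H, A) = H*3 = 3*H)
f(O) = -23/4 (f(O) = -2 + 3*(-5/4) = -2 - 15/4 = -23/4)
√(-15992 - 2104) - f(m((-5)²)) = √(-15992 - 2104) - 1*(-23/4) = √(-18096) + 23/4 = 4*I*√1131 + 23/4 = 23/4 + 4*I*√1131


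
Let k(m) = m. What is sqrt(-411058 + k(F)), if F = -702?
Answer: 4*I*sqrt(25735) ≈ 641.69*I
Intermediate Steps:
sqrt(-411058 + k(F)) = sqrt(-411058 - 702) = sqrt(-411760) = 4*I*sqrt(25735)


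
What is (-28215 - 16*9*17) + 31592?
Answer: 929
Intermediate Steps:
(-28215 - 16*9*17) + 31592 = (-28215 - 144*17) + 31592 = (-28215 - 2448) + 31592 = -30663 + 31592 = 929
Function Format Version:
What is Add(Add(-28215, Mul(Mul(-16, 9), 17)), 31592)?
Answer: 929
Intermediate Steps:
Add(Add(-28215, Mul(Mul(-16, 9), 17)), 31592) = Add(Add(-28215, Mul(-144, 17)), 31592) = Add(Add(-28215, -2448), 31592) = Add(-30663, 31592) = 929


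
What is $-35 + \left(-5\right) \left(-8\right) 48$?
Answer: $1885$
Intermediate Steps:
$-35 + \left(-5\right) \left(-8\right) 48 = -35 + 40 \cdot 48 = -35 + 1920 = 1885$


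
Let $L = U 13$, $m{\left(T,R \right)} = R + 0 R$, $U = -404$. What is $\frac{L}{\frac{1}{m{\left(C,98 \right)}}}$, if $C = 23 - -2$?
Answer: $-514696$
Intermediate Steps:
$C = 25$ ($C = 23 + 2 = 25$)
$m{\left(T,R \right)} = R$ ($m{\left(T,R \right)} = R + 0 = R$)
$L = -5252$ ($L = \left(-404\right) 13 = -5252$)
$\frac{L}{\frac{1}{m{\left(C,98 \right)}}} = - \frac{5252}{\frac{1}{98}} = - 5252 \frac{1}{\frac{1}{98}} = \left(-5252\right) 98 = -514696$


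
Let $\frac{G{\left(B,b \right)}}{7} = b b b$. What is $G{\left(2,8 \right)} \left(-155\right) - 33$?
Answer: $-555553$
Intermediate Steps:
$G{\left(B,b \right)} = 7 b^{3}$ ($G{\left(B,b \right)} = 7 b b b = 7 b^{2} b = 7 b^{3}$)
$G{\left(2,8 \right)} \left(-155\right) - 33 = 7 \cdot 8^{3} \left(-155\right) - 33 = 7 \cdot 512 \left(-155\right) - 33 = 3584 \left(-155\right) - 33 = -555520 - 33 = -555553$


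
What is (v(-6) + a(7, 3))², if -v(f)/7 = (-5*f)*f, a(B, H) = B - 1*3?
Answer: 1597696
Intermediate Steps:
a(B, H) = -3 + B (a(B, H) = B - 3 = -3 + B)
v(f) = 35*f² (v(f) = -7*(-5*f)*f = -(-35)*f² = 35*f²)
(v(-6) + a(7, 3))² = (35*(-6)² + (-3 + 7))² = (35*36 + 4)² = (1260 + 4)² = 1264² = 1597696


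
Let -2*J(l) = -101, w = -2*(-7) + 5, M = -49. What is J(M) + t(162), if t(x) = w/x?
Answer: 4100/81 ≈ 50.617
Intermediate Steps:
w = 19 (w = 14 + 5 = 19)
J(l) = 101/2 (J(l) = -1/2*(-101) = 101/2)
t(x) = 19/x
J(M) + t(162) = 101/2 + 19/162 = 4100/81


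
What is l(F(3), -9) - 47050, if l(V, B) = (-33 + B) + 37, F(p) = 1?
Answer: -47055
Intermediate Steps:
l(V, B) = 4 + B
l(F(3), -9) - 47050 = (4 - 9) - 47050 = -5 - 47050 = -47055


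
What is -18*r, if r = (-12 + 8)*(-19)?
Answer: -1368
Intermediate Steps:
r = 76 (r = -4*(-19) = 76)
-18*r = -18*76 = -1368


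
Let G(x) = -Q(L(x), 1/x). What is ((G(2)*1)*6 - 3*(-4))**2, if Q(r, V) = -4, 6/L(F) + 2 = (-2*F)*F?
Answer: 1296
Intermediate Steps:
L(F) = 6/(-2 - 2*F**2) (L(F) = 6/(-2 + (-2*F)*F) = 6/(-2 - 2*F**2))
G(x) = 4 (G(x) = -1*(-4) = 4)
((G(2)*1)*6 - 3*(-4))**2 = ((4*1)*6 - 3*(-4))**2 = (4*6 + 12)**2 = (24 + 12)**2 = 36**2 = 1296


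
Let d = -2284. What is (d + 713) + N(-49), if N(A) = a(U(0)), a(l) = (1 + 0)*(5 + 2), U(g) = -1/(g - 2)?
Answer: -1564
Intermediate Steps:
U(g) = -1/(-2 + g)
a(l) = 7 (a(l) = 1*7 = 7)
N(A) = 7
(d + 713) + N(-49) = (-2284 + 713) + 7 = -1571 + 7 = -1564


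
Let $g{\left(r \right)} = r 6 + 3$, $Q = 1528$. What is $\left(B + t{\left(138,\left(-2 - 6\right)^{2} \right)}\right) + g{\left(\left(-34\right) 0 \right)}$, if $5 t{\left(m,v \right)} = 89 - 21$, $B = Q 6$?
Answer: $\frac{45923}{5} \approx 9184.6$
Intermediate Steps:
$g{\left(r \right)} = 3 + 6 r$ ($g{\left(r \right)} = 6 r + 3 = 3 + 6 r$)
$B = 9168$ ($B = 1528 \cdot 6 = 9168$)
$t{\left(m,v \right)} = \frac{68}{5}$ ($t{\left(m,v \right)} = \frac{89 - 21}{5} = \frac{1}{5} \cdot 68 = \frac{68}{5}$)
$\left(B + t{\left(138,\left(-2 - 6\right)^{2} \right)}\right) + g{\left(\left(-34\right) 0 \right)} = \left(9168 + \frac{68}{5}\right) + \left(3 + 6 \left(\left(-34\right) 0\right)\right) = \frac{45908}{5} + \left(3 + 6 \cdot 0\right) = \frac{45908}{5} + \left(3 + 0\right) = \frac{45908}{5} + 3 = \frac{45923}{5}$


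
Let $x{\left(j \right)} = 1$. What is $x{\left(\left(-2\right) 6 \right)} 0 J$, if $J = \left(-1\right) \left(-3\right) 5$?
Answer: $0$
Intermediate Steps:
$J = 15$ ($J = 3 \cdot 5 = 15$)
$x{\left(\left(-2\right) 6 \right)} 0 J = 1 \cdot 0 \cdot 15 = 0 \cdot 15 = 0$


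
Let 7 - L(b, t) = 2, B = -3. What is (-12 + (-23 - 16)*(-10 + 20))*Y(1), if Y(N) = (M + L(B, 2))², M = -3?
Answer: -1608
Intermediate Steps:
L(b, t) = 5 (L(b, t) = 7 - 1*2 = 7 - 2 = 5)
Y(N) = 4 (Y(N) = (-3 + 5)² = 2² = 4)
(-12 + (-23 - 16)*(-10 + 20))*Y(1) = (-12 + (-23 - 16)*(-10 + 20))*4 = (-12 - 39*10)*4 = (-12 - 390)*4 = -402*4 = -1608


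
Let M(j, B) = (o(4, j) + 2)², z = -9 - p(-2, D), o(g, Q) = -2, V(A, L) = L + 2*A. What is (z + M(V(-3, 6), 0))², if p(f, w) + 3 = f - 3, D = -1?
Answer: 1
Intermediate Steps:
p(f, w) = -6 + f (p(f, w) = -3 + (f - 3) = -3 + (-3 + f) = -6 + f)
z = -1 (z = -9 - (-6 - 2) = -9 - 1*(-8) = -9 + 8 = -1)
M(j, B) = 0 (M(j, B) = (-2 + 2)² = 0² = 0)
(z + M(V(-3, 6), 0))² = (-1 + 0)² = (-1)² = 1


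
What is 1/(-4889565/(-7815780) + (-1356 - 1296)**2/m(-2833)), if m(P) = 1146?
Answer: 33173644/203610359343 ≈ 0.00016293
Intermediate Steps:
1/(-4889565/(-7815780) + (-1356 - 1296)**2/m(-2833)) = 1/(-4889565/(-7815780) + (-1356 - 1296)**2/1146) = 1/(-4889565*(-1/7815780) + (-2652)**2*(1/1146)) = 1/(108657/173684 + 7033104*(1/1146)) = 1/(108657/173684 + 1172184/191) = 1/(203610359343/33173644) = 33173644/203610359343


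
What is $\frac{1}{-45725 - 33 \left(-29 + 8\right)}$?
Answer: $- \frac{1}{45032} \approx -2.2206 \cdot 10^{-5}$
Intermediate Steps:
$\frac{1}{-45725 - 33 \left(-29 + 8\right)} = \frac{1}{-45725 - -693} = \frac{1}{-45725 + 693} = \frac{1}{-45032} = - \frac{1}{45032}$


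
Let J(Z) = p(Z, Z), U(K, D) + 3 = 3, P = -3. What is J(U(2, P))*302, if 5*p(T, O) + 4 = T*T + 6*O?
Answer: -1208/5 ≈ -241.60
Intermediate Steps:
p(T, O) = -⅘ + T²/5 + 6*O/5 (p(T, O) = -⅘ + (T*T + 6*O)/5 = -⅘ + (T² + 6*O)/5 = -⅘ + (T²/5 + 6*O/5) = -⅘ + T²/5 + 6*O/5)
U(K, D) = 0 (U(K, D) = -3 + 3 = 0)
J(Z) = -⅘ + Z²/5 + 6*Z/5
J(U(2, P))*302 = (-⅘ + (⅕)*0² + (6/5)*0)*302 = (-⅘ + (⅕)*0 + 0)*302 = (-⅘ + 0 + 0)*302 = -⅘*302 = -1208/5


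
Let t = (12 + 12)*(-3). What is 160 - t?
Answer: 232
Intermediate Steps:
t = -72 (t = 24*(-3) = -72)
160 - t = 160 - 1*(-72) = 160 + 72 = 232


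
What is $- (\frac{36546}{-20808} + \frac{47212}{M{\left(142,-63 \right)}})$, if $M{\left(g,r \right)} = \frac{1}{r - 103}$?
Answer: $\frac{27179387947}{3468} \approx 7.8372 \cdot 10^{6}$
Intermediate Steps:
$M{\left(g,r \right)} = \frac{1}{-103 + r}$
$- (\frac{36546}{-20808} + \frac{47212}{M{\left(142,-63 \right)}}) = - (\frac{36546}{-20808} + \frac{47212}{\frac{1}{-103 - 63}}) = - (36546 \left(- \frac{1}{20808}\right) + \frac{47212}{\frac{1}{-166}}) = - (- \frac{6091}{3468} + \frac{47212}{- \frac{1}{166}}) = - (- \frac{6091}{3468} + 47212 \left(-166\right)) = - (- \frac{6091}{3468} - 7837192) = \left(-1\right) \left(- \frac{27179387947}{3468}\right) = \frac{27179387947}{3468}$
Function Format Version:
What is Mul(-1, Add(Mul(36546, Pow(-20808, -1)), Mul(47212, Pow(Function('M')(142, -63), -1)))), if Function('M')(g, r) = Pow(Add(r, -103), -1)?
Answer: Rational(27179387947, 3468) ≈ 7.8372e+6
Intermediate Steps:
Function('M')(g, r) = Pow(Add(-103, r), -1)
Mul(-1, Add(Mul(36546, Pow(-20808, -1)), Mul(47212, Pow(Function('M')(142, -63), -1)))) = Mul(-1, Add(Mul(36546, Pow(-20808, -1)), Mul(47212, Pow(Pow(Add(-103, -63), -1), -1)))) = Mul(-1, Add(Mul(36546, Rational(-1, 20808)), Mul(47212, Pow(Pow(-166, -1), -1)))) = Mul(-1, Add(Rational(-6091, 3468), Mul(47212, Pow(Rational(-1, 166), -1)))) = Mul(-1, Add(Rational(-6091, 3468), Mul(47212, -166))) = Mul(-1, Add(Rational(-6091, 3468), -7837192)) = Mul(-1, Rational(-27179387947, 3468)) = Rational(27179387947, 3468)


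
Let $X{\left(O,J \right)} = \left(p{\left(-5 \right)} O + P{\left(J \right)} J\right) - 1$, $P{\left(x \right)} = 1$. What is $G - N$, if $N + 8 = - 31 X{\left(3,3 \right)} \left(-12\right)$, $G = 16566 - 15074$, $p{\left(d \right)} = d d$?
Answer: $-27144$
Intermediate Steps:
$p{\left(d \right)} = d^{2}$
$G = 1492$ ($G = 16566 - 15074 = 1492$)
$X{\left(O,J \right)} = -1 + J + 25 O$ ($X{\left(O,J \right)} = \left(\left(-5\right)^{2} O + 1 J\right) - 1 = \left(25 O + J\right) - 1 = \left(J + 25 O\right) - 1 = -1 + J + 25 O$)
$N = 28636$ ($N = -8 + - 31 \left(-1 + 3 + 25 \cdot 3\right) \left(-12\right) = -8 + - 31 \left(-1 + 3 + 75\right) \left(-12\right) = -8 + \left(-31\right) 77 \left(-12\right) = -8 - -28644 = -8 + 28644 = 28636$)
$G - N = 1492 - 28636 = -27144$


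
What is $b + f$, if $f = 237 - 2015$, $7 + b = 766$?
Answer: $-1019$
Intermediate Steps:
$b = 759$ ($b = -7 + 766 = 759$)
$f = -1778$
$b + f = 759 - 1778 = -1019$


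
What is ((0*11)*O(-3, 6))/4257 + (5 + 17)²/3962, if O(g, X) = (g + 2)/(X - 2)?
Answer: 242/1981 ≈ 0.12216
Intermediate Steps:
O(g, X) = (2 + g)/(-2 + X)
((0*11)*O(-3, 6))/4257 + (5 + 17)²/3962 = ((0*11)*((2 - 3)/(-2 + 6)))/4257 + (5 + 17)²/3962 = (0*(-1/4))*(1/4257) + 22²*(1/3962) = (0*((¼)*(-1)))*(1/4257) + 484*(1/3962) = (0*(-¼))*(1/4257) + 242/1981 = 0*(1/4257) + 242/1981 = 0 + 242/1981 = 242/1981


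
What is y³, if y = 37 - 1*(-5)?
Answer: 74088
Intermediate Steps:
y = 42 (y = 37 + 5 = 42)
y³ = 42³ = 74088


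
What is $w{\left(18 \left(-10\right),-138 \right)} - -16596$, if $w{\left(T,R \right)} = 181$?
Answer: $16777$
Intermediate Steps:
$w{\left(18 \left(-10\right),-138 \right)} - -16596 = 181 - -16596 = 181 + 16596 = 16777$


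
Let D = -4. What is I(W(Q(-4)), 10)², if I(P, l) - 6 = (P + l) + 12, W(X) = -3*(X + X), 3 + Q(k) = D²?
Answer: 2500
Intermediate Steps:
Q(k) = 13 (Q(k) = -3 + (-4)² = -3 + 16 = 13)
W(X) = -6*X
I(P, l) = 18 + P + l (I(P, l) = 6 + ((P + l) + 12) = 6 + (12 + P + l) = 18 + P + l)
I(W(Q(-4)), 10)² = (18 - 6*13 + 10)² = (18 - 78 + 10)² = (-50)² = 2500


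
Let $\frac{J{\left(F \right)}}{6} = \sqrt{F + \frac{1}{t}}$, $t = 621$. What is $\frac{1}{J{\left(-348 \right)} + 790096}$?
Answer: $\frac{13629156}{10768341855083} - \frac{i \sqrt{14911383}}{21536683710166} \approx 1.2657 \cdot 10^{-6} - 1.793 \cdot 10^{-10} i$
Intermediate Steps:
$J{\left(F \right)} = 6 \sqrt{\frac{1}{621} + F}$ ($J{\left(F \right)} = 6 \sqrt{F + \frac{1}{621}} = 6 \sqrt{\frac{1}{621} + F}$)
$\frac{1}{J{\left(-348 \right)} + 790096} = \frac{1}{\frac{2 \sqrt{69 + 42849 \left(-348\right)}}{69} + 790096} = \frac{1}{\frac{2 \sqrt{69 - 14911452}}{69} + 790096} = \frac{1}{\frac{2 \sqrt{-14911383}}{69} + 790096} = \frac{1}{\frac{2 i \sqrt{14911383}}{69} + 790096} = \frac{1}{790096 + \frac{2 i \sqrt{14911383}}{69}}$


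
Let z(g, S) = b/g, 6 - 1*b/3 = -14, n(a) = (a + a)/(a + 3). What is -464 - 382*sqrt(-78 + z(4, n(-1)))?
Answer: -464 - 1146*I*sqrt(7) ≈ -464.0 - 3032.0*I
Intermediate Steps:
n(a) = 2*a/(3 + a) (n(a) = (2*a)/(3 + a) = 2*a/(3 + a))
b = 60 (b = 18 - 3*(-14) = 18 + 42 = 60)
z(g, S) = 60/g
-464 - 382*sqrt(-78 + z(4, n(-1))) = -464 - 382*sqrt(-78 + 60/4) = -464 - 382*sqrt(-78 + 60*(1/4)) = -464 - 382*sqrt(-78 + 15) = -464 - 1146*I*sqrt(7)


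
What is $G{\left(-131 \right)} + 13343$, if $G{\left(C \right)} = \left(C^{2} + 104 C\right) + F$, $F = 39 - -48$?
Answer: $16967$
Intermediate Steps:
$F = 87$ ($F = 39 + 48 = 87$)
$G{\left(C \right)} = 87 + C^{2} + 104 C$ ($G{\left(C \right)} = \left(C^{2} + 104 C\right) + 87 = 87 + C^{2} + 104 C$)
$G{\left(-131 \right)} + 13343 = \left(87 + \left(-131\right)^{2} + 104 \left(-131\right)\right) + 13343 = \left(87 + 17161 - 13624\right) + 13343 = 3624 + 13343 = 16967$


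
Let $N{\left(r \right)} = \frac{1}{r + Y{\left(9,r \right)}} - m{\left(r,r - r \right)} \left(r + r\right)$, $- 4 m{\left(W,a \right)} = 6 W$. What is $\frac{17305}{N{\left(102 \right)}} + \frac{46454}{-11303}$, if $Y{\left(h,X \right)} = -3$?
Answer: $- \frac{124178105921}{34926145667} \approx -3.5554$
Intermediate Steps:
$m{\left(W,a \right)} = - \frac{3 W}{2}$ ($m{\left(W,a \right)} = - \frac{6 W}{4} = - \frac{3 W}{2}$)
$N{\left(r \right)} = \frac{1}{-3 + r} + 3 r^{2}$ ($N{\left(r \right)} = \frac{1}{r - 3} - - \frac{3 r}{2} \left(r + r\right) = \frac{1}{-3 + r} - - \frac{3 r}{2} \cdot 2 r = \frac{1}{-3 + r} - - 3 r^{2} = \frac{1}{-3 + r} + 3 r^{2}$)
$\frac{17305}{N{\left(102 \right)}} + \frac{46454}{-11303} = \frac{17305}{\frac{1}{-3 + 102} \left(1 - 9 \cdot 102^{2} + 3 \cdot 102^{3}\right)} + \frac{46454}{-11303} = \frac{17305}{\frac{1}{99} \left(1 - 93636 + 3 \cdot 1061208\right)} + 46454 \left(- \frac{1}{11303}\right) = \frac{17305}{\frac{1}{99} \left(1 - 93636 + 3183624\right)} - \frac{46454}{11303} = \frac{17305}{\frac{1}{99} \cdot 3089989} - \frac{46454}{11303} = \frac{17305}{\frac{3089989}{99}} - \frac{46454}{11303} = 17305 \cdot \frac{99}{3089989} - \frac{46454}{11303} = \frac{1713195}{3089989} - \frac{46454}{11303} = - \frac{124178105921}{34926145667}$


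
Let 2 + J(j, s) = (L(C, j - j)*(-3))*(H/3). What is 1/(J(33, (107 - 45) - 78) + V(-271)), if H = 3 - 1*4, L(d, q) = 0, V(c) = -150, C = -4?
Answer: -1/152 ≈ -0.0065789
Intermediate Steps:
H = -1 (H = 3 - 4 = -1)
J(j, s) = -2 (J(j, s) = -2 + (0*(-3))*(-1/3) = -2 + 0*(-1*⅓) = -2 + 0*(-⅓) = -2 + 0 = -2)
1/(J(33, (107 - 45) - 78) + V(-271)) = 1/(-2 - 150) = 1/(-152) = -1/152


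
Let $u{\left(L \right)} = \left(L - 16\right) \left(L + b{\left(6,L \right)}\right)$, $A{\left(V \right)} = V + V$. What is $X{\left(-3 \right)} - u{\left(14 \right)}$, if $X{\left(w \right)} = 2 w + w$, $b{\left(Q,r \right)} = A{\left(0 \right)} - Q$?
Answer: $7$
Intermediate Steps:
$A{\left(V \right)} = 2 V$
$b{\left(Q,r \right)} = - Q$ ($b{\left(Q,r \right)} = 2 \cdot 0 - Q = 0 - Q = - Q$)
$X{\left(w \right)} = 3 w$
$u{\left(L \right)} = \left(-16 + L\right) \left(-6 + L\right)$ ($u{\left(L \right)} = \left(L - 16\right) \left(L - 6\right) = \left(-16 + L\right) \left(L - 6\right) = \left(-16 + L\right) \left(-6 + L\right)$)
$X{\left(-3 \right)} - u{\left(14 \right)} = 3 \left(-3\right) - \left(96 + 14^{2} - 308\right) = -9 - \left(96 + 196 - 308\right) = -9 - -16 = -9 + 16 = 7$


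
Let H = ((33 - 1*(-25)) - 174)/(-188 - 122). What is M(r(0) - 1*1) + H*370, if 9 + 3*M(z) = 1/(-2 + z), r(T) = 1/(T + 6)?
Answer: 71321/527 ≈ 135.33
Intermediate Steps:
r(T) = 1/(6 + T)
M(z) = -3 + 1/(3*(-2 + z))
H = 58/155 (H = ((33 + 25) - 174)/(-310) = (58 - 174)*(-1/310) = -116*(-1/310) = 58/155 ≈ 0.37419)
M(r(0) - 1*1) + H*370 = (19 - 9*(1/(6 + 0) - 1*1))/(3*(-2 + (1/(6 + 0) - 1*1))) + (58/155)*370 = (19 - 9*(1/6 - 1))/(3*(-2 + (1/6 - 1))) + 4292/31 = (19 - 9*(⅙ - 1))/(3*(-2 + (⅙ - 1))) + 4292/31 = (19 - 9*(-⅚))/(3*(-2 - ⅚)) + 4292/31 = (19 + 15/2)/(3*(-17/6)) + 4292/31 = (⅓)*(-6/17)*(53/2) + 4292/31 = -53/17 + 4292/31 = 71321/527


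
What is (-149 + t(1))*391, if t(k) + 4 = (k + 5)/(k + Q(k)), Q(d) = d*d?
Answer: -58650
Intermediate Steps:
Q(d) = d²
t(k) = -4 + (5 + k)/(k + k²) (t(k) = -4 + (k + 5)/(k + k²) = -4 + (5 + k)/(k + k²))
(-149 + t(1))*391 = (-149 + (5 - 4*1² - 3*1)/(1*(1 + 1)))*391 = (-149 + 1*(5 - 4*1 - 3)/2)*391 = (-149 + 1*(½)*(5 - 4 - 3))*391 = (-149 + 1*(½)*(-2))*391 = (-149 - 1)*391 = -150*391 = -58650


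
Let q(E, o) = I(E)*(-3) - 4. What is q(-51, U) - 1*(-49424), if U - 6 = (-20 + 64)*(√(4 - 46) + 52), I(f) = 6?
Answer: 49402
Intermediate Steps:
U = 2294 + 44*I*√42 (U = 6 + (-20 + 64)*(√(4 - 46) + 52) = 6 + 44*(√(-42) + 52) = 6 + 44*(I*√42 + 52) = 6 + 44*(52 + I*√42) = 6 + (2288 + 44*I*√42) = 2294 + 44*I*√42 ≈ 2294.0 + 285.15*I)
q(E, o) = -22 (q(E, o) = 6*(-3) - 4 = -18 - 4 = -22)
q(-51, U) - 1*(-49424) = -22 - 1*(-49424) = -22 + 49424 = 49402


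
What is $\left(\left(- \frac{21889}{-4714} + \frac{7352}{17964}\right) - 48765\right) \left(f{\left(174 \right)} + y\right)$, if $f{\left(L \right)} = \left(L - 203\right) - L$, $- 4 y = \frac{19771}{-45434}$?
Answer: $\frac{12687580311267322241}{1282485145488} \approx 9.893 \cdot 10^{6}$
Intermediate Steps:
$y = \frac{19771}{181736}$ ($y = - \frac{19771 \frac{1}{-45434}}{4} = - \frac{19771 \left(- \frac{1}{45434}\right)}{4} = \left(- \frac{1}{4}\right) \left(- \frac{19771}{45434}\right) = \frac{19771}{181736} \approx 0.10879$)
$f{\left(L \right)} = -203$ ($f{\left(L \right)} = \left(-203 + L\right) - L = -203$)
$\left(\left(- \frac{21889}{-4714} + \frac{7352}{17964}\right) - 48765\right) \left(f{\left(174 \right)} + y\right) = \left(\left(- \frac{21889}{-4714} + \frac{7352}{17964}\right) - 48765\right) \left(-203 + \frac{19771}{181736}\right) = \left(\left(\left(-21889\right) \left(- \frac{1}{4714}\right) + 7352 \cdot \frac{1}{17964}\right) - 48765\right) \left(- \frac{36872637}{181736}\right) = \left(\left(\frac{21889}{4714} + \frac{1838}{4491}\right) - 48765\right) \left(- \frac{36872637}{181736}\right) = \left(\frac{106967831}{21170574} - 48765\right) \left(- \frac{36872637}{181736}\right) = \left(- \frac{1032276073279}{21170574}\right) \left(- \frac{36872637}{181736}\right) = \frac{12687580311267322241}{1282485145488}$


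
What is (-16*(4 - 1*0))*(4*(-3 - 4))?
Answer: 1792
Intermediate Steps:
(-16*(4 - 1*0))*(4*(-3 - 4)) = (-16*(4 + 0))*(4*(-7)) = -16*4*(-28) = -64*(-28) = 1792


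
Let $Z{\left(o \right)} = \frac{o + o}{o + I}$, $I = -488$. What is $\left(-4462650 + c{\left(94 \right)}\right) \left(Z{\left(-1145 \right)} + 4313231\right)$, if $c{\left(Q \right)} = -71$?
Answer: $- \frac{31433213354643873}{1633} \approx -1.9249 \cdot 10^{13}$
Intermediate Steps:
$Z{\left(o \right)} = \frac{2 o}{-488 + o}$ ($Z{\left(o \right)} = \frac{o + o}{o - 488} = \frac{2 o}{-488 + o}$)
$\left(-4462650 + c{\left(94 \right)}\right) \left(Z{\left(-1145 \right)} + 4313231\right) = \left(-4462650 - 71\right) \left(2 \left(-1145\right) \frac{1}{-488 - 1145} + 4313231\right) = - 4462721 \left(2 \left(-1145\right) \frac{1}{-1633} + 4313231\right) = - 4462721 \left(2 \left(-1145\right) \left(- \frac{1}{1633}\right) + 4313231\right) = - 4462721 \left(\frac{2290}{1633} + 4313231\right) = \left(-4462721\right) \frac{7043508513}{1633} = - \frac{31433213354643873}{1633}$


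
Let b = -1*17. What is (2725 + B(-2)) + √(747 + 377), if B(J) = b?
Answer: 2708 + 2*√281 ≈ 2741.5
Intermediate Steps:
b = -17
B(J) = -17
(2725 + B(-2)) + √(747 + 377) = (2725 - 17) + √(747 + 377) = 2708 + √1124 = 2708 + 2*√281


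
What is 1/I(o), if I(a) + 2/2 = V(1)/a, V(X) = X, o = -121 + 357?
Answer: -236/235 ≈ -1.0043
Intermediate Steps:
o = 236
I(a) = -1 + 1/a
1/I(o) = 1/((1 - 1*236)/236) = 1/((1 - 236)/236) = 1/((1/236)*(-235)) = 1/(-235/236) = -236/235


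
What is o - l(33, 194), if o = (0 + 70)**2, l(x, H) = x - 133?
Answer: 5000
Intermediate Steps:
l(x, H) = -133 + x
o = 4900 (o = 70**2 = 4900)
o - l(33, 194) = 4900 - (-133 + 33) = 4900 - 1*(-100) = 4900 + 100 = 5000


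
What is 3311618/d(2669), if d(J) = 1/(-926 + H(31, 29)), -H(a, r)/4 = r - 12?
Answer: -3291748292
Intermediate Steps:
H(a, r) = 48 - 4*r (H(a, r) = -4*(r - 12) = -4*(-12 + r) = 48 - 4*r)
d(J) = -1/994 (d(J) = 1/(-926 + (48 - 4*29)) = 1/(-926 + (48 - 116)) = 1/(-926 - 68) = 1/(-994) = -1/994)
3311618/d(2669) = 3311618/(-1/994) = 3311618*(-994) = -3291748292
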